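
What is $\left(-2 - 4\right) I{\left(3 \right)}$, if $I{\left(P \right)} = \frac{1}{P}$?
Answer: $-2$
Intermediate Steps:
$\left(-2 - 4\right) I{\left(3 \right)} = \frac{-2 - 4}{3} = \left(-2 - 4\right) \frac{1}{3} = \left(-6\right) \frac{1}{3} = -2$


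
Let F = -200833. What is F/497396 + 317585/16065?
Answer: 30947825303/1598133348 ≈ 19.365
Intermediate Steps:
F/497396 + 317585/16065 = -200833/497396 + 317585/16065 = -200833*1/497396 + 317585*(1/16065) = -200833/497396 + 63517/3213 = 30947825303/1598133348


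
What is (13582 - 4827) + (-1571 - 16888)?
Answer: -9704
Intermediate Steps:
(13582 - 4827) + (-1571 - 16888) = 8755 - 18459 = -9704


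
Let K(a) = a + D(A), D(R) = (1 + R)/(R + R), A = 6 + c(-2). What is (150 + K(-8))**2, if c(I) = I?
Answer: 1301881/64 ≈ 20342.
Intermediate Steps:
A = 4 (A = 6 - 2 = 4)
D(R) = (1 + R)/(2*R) (D(R) = (1 + R)/((2*R)) = (1 + R)*(1/(2*R)) = (1 + R)/(2*R))
K(a) = 5/8 + a (K(a) = a + (1/2)*(1 + 4)/4 = a + (1/2)*(1/4)*5 = a + 5/8 = 5/8 + a)
(150 + K(-8))**2 = (150 + (5/8 - 8))**2 = (150 - 59/8)**2 = (1141/8)**2 = 1301881/64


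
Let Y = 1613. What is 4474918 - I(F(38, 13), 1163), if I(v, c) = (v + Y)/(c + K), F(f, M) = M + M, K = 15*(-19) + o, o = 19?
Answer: 4013999807/897 ≈ 4.4749e+6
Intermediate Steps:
K = -266 (K = 15*(-19) + 19 = -285 + 19 = -266)
F(f, M) = 2*M
I(v, c) = (1613 + v)/(-266 + c) (I(v, c) = (v + 1613)/(c - 266) = (1613 + v)/(-266 + c))
4474918 - I(F(38, 13), 1163) = 4474918 - (1613 + 2*13)/(-266 + 1163) = 4474918 - (1613 + 26)/897 = 4474918 - 1639/897 = 4013999807/897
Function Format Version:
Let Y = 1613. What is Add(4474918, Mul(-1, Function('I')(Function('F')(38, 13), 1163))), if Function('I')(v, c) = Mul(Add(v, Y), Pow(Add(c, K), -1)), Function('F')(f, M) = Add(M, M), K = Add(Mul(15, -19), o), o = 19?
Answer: Rational(4013999807, 897) ≈ 4.4749e+6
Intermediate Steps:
K = -266 (K = Add(Mul(15, -19), 19) = Add(-285, 19) = -266)
Function('F')(f, M) = Mul(2, M)
Function('I')(v, c) = Mul(Pow(Add(-266, c), -1), Add(1613, v)) (Function('I')(v, c) = Mul(Add(v, 1613), Pow(Add(c, -266), -1)) = Mul(Add(1613, v), Pow(Add(-266, c), -1)) = Mul(Pow(Add(-266, c), -1), Add(1613, v)))
Add(4474918, Mul(-1, Function('I')(Function('F')(38, 13), 1163))) = Add(4474918, Mul(-1, Mul(Pow(Add(-266, 1163), -1), Add(1613, Mul(2, 13))))) = Add(4474918, Mul(-1, Mul(Pow(897, -1), Add(1613, 26)))) = Add(4474918, Mul(-1, Mul(Rational(1, 897), 1639))) = Add(4474918, Mul(-1, Rational(1639, 897))) = Add(4474918, Rational(-1639, 897)) = Rational(4013999807, 897)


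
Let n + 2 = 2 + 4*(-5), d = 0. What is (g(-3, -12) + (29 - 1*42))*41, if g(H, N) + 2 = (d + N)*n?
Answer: 9225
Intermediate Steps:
n = -20 (n = -2 + (2 + 4*(-5)) = -2 + (2 - 20) = -2 - 18 = -20)
g(H, N) = -2 - 20*N (g(H, N) = -2 + (0 + N)*(-20) = -2 + N*(-20) = -2 - 20*N)
(g(-3, -12) + (29 - 1*42))*41 = ((-2 - 20*(-12)) + (29 - 1*42))*41 = ((-2 + 240) + (29 - 42))*41 = (238 - 13)*41 = 225*41 = 9225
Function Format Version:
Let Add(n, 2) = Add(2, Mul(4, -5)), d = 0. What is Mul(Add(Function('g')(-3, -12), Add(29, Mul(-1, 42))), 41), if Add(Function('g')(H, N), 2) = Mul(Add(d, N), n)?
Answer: 9225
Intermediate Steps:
n = -20 (n = Add(-2, Add(2, Mul(4, -5))) = Add(-2, Add(2, -20)) = Add(-2, -18) = -20)
Function('g')(H, N) = Add(-2, Mul(-20, N)) (Function('g')(H, N) = Add(-2, Mul(Add(0, N), -20)) = Add(-2, Mul(N, -20)) = Add(-2, Mul(-20, N)))
Mul(Add(Function('g')(-3, -12), Add(29, Mul(-1, 42))), 41) = Mul(Add(Add(-2, Mul(-20, -12)), Add(29, Mul(-1, 42))), 41) = Mul(Add(Add(-2, 240), Add(29, -42)), 41) = Mul(Add(238, -13), 41) = Mul(225, 41) = 9225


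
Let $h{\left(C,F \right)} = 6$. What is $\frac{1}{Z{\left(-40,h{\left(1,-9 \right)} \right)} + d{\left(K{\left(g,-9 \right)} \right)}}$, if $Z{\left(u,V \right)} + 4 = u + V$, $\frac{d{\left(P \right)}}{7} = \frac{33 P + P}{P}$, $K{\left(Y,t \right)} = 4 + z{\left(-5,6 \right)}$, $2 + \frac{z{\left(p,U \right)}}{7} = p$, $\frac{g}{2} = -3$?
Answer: $\frac{1}{200} \approx 0.005$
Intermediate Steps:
$g = -6$ ($g = 2 \left(-3\right) = -6$)
$z{\left(p,U \right)} = -14 + 7 p$
$K{\left(Y,t \right)} = -45$ ($K{\left(Y,t \right)} = 4 + \left(-14 + 7 \left(-5\right)\right) = 4 - 49 = -45$)
$d{\left(P \right)} = 238$ ($d{\left(P \right)} = 7 \frac{33 P + P}{P} = 7 \frac{34 P}{P} = 7 \cdot 34 = 238$)
$Z{\left(u,V \right)} = -4 + V + u$ ($Z{\left(u,V \right)} = -4 + \left(u + V\right) = -4 + \left(V + u\right) = -4 + V + u$)
$\frac{1}{Z{\left(-40,h{\left(1,-9 \right)} \right)} + d{\left(K{\left(g,-9 \right)} \right)}} = \frac{1}{\left(-4 + 6 - 40\right) + 238} = \frac{1}{-38 + 238} = \frac{1}{200}$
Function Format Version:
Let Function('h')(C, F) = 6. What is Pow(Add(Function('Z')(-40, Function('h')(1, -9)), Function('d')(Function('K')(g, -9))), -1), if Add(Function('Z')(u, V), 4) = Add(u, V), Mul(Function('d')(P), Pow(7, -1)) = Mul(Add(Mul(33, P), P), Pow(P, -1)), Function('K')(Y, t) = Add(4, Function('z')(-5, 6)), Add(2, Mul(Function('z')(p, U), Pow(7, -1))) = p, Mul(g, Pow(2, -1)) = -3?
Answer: Rational(1, 200) ≈ 0.0050000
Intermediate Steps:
g = -6 (g = Mul(2, -3) = -6)
Function('z')(p, U) = Add(-14, Mul(7, p))
Function('K')(Y, t) = -45 (Function('K')(Y, t) = Add(4, Add(-14, Mul(7, -5))) = Add(4, Add(-14, -35)) = Add(4, -49) = -45)
Function('d')(P) = 238 (Function('d')(P) = Mul(7, Mul(Add(Mul(33, P), P), Pow(P, -1))) = Mul(7, Mul(Mul(34, P), Pow(P, -1))) = Mul(7, 34) = 238)
Function('Z')(u, V) = Add(-4, V, u) (Function('Z')(u, V) = Add(-4, Add(u, V)) = Add(-4, Add(V, u)) = Add(-4, V, u))
Pow(Add(Function('Z')(-40, Function('h')(1, -9)), Function('d')(Function('K')(g, -9))), -1) = Pow(Add(Add(-4, 6, -40), 238), -1) = Pow(Add(-38, 238), -1) = Pow(200, -1) = Rational(1, 200)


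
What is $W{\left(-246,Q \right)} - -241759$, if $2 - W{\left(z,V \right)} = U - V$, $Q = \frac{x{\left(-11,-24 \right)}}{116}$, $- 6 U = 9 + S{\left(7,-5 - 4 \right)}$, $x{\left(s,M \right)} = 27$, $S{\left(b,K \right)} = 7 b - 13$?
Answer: $\frac{28045173}{116} \approx 2.4177 \cdot 10^{5}$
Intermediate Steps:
$S{\left(b,K \right)} = -13 + 7 b$
$U = - \frac{15}{2}$ ($U = - \frac{9 + \left(-13 + 7 \cdot 7\right)}{6} = - \frac{9 + \left(-13 + 49\right)}{6} = - \frac{9 + 36}{6} = \left(- \frac{1}{6}\right) 45 = - \frac{15}{2} \approx -7.5$)
$Q = \frac{27}{116} \approx 0.23276$
$W{\left(z,V \right)} = \frac{19}{2} + V$ ($W{\left(z,V \right)} = 2 - \left(- \frac{15}{2} - V\right) = 2 + \left(\frac{15}{2} + V\right) = \frac{19}{2} + V$)
$W{\left(-246,Q \right)} - -241759 = \left(\frac{19}{2} + \frac{27}{116}\right) - -241759 = \frac{1129}{116} + 241759 = \frac{28045173}{116}$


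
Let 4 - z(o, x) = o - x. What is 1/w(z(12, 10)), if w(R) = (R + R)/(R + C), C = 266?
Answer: 67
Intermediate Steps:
z(o, x) = 4 + x - o (z(o, x) = 4 - (o - x) = 4 + (x - o) = 4 + x - o)
w(R) = 2*R/(266 + R) (w(R) = (R + R)/(R + 266) = (2*R)/(266 + R) = 2*R/(266 + R))
1/w(z(12, 10)) = 1/(2*(4 + 10 - 1*12)/(266 + (4 + 10 - 1*12))) = 1/(2*(4 + 10 - 12)/(266 + (4 + 10 - 12))) = 1/(2*2/(266 + 2)) = 1/(2*2/268) = 1/(2*2*(1/268)) = 1/(1/67) = 67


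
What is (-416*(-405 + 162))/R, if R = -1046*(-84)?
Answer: 4212/3661 ≈ 1.1505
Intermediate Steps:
R = 87864
(-416*(-405 + 162))/R = -416*(-405 + 162)/87864 = -416*(-243)*(1/87864) = 101088*(1/87864) = 4212/3661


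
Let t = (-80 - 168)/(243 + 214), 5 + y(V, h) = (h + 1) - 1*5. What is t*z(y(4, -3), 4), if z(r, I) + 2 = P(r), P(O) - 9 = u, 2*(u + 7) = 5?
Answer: -620/457 ≈ -1.3567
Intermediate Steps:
u = -9/2 (u = -7 + (½)*5 = -7 + 5/2 = -9/2 ≈ -4.5000)
y(V, h) = -9 + h (y(V, h) = -5 + ((h + 1) - 1*5) = -5 + ((1 + h) - 5) = -5 + (-4 + h) = -9 + h)
P(O) = 9/2 (P(O) = 9 - 9/2 = 9/2)
z(r, I) = 5/2 (z(r, I) = -2 + 9/2 = 5/2)
t = -248/457 ≈ -0.54267
t*z(y(4, -3), 4) = -248/457*5/2 = -620/457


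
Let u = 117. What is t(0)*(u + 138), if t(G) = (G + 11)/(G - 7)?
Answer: -2805/7 ≈ -400.71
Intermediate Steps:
t(G) = (11 + G)/(-7 + G)
t(0)*(u + 138) = ((11 + 0)/(-7 + 0))*(117 + 138) = (11/(-7))*255 = -⅐*11*255 = -11/7*255 = -2805/7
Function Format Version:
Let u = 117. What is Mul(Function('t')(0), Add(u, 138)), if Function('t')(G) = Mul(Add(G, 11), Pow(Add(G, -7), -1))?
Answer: Rational(-2805, 7) ≈ -400.71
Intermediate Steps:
Function('t')(G) = Mul(Pow(Add(-7, G), -1), Add(11, G)) (Function('t')(G) = Mul(Add(11, G), Pow(Add(-7, G), -1)) = Mul(Pow(Add(-7, G), -1), Add(11, G)))
Mul(Function('t')(0), Add(u, 138)) = Mul(Mul(Pow(Add(-7, 0), -1), Add(11, 0)), Add(117, 138)) = Mul(Mul(Pow(-7, -1), 11), 255) = Mul(Mul(Rational(-1, 7), 11), 255) = Mul(Rational(-11, 7), 255) = Rational(-2805, 7)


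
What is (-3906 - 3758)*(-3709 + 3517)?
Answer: 1471488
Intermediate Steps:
(-3906 - 3758)*(-3709 + 3517) = -7664*(-192) = 1471488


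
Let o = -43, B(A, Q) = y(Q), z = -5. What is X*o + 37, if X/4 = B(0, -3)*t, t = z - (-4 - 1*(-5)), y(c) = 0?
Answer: 37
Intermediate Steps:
B(A, Q) = 0
t = -6 (t = -5 - (-4 - 1*(-5)) = -5 - (-4 + 5) = -5 - 1*1 = -5 - 1 = -6)
X = 0 (X = 4*(0*(-6)) = 4*0 = 0)
X*o + 37 = 0*(-43) + 37 = 0 + 37 = 37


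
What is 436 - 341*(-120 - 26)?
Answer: 50222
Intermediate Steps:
436 - 341*(-120 - 26) = 436 - 341*(-146) = 436 + 49786 = 50222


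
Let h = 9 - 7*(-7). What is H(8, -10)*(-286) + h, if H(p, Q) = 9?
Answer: -2516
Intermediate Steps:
h = 58 (h = 9 + 49 = 58)
H(8, -10)*(-286) + h = 9*(-286) + 58 = -2574 + 58 = -2516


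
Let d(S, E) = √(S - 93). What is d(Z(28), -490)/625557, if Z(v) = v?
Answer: I*√65/625557 ≈ 1.2888e-5*I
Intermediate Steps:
d(S, E) = √(-93 + S)
d(Z(28), -490)/625557 = √(-93 + 28)/625557 = √(-65)*(1/625557) = (I*√65)*(1/625557) = I*√65/625557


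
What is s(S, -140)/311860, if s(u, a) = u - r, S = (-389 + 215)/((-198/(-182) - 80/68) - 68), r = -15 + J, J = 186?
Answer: -1182851/2189943292 ≈ -0.00054013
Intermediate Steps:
r = 171 (r = -15 + 186 = 171)
S = 89726/35111 (S = -174/((-198*(-1/182) - 80*1/68) - 68) = -174/((99/91 - 20/17) - 68) = -174/(-137/1547 - 68) = -174/(-105333/1547) = -174*(-1547/105333) = 89726/35111 ≈ 2.5555)
s(u, a) = -171 + u (s(u, a) = u - 1*171 = u - 171 = -171 + u)
s(S, -140)/311860 = (-171 + 89726/35111)/311860 = -5914255/35111*1/311860 = -1182851/2189943292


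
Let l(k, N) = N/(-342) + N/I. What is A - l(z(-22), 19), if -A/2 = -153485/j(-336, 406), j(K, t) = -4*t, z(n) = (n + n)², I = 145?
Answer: -6909583/36540 ≈ -189.10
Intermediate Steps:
z(n) = 4*n² (z(n) = (2*n)² = 4*n²)
l(k, N) = 197*N/49590 (l(k, N) = N/(-342) + N/145 = N*(-1/342) + N*(1/145) = -N/342 + N/145 = 197*N/49590)
A = -153485/812 (A = -(-306970)/((-4*406)) = -(-306970)/(-1624) = -(-306970)*(-1)/1624 = -2*153485/1624 = -153485/812 ≈ -189.02)
A - l(z(-22), 19) = -153485/812 - 197*19/49590 = -153485/812 - 1*197/2610 = -153485/812 - 197/2610 = -6909583/36540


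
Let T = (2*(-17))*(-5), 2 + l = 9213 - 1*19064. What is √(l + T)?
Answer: I*√9683 ≈ 98.402*I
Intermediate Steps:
l = -9853 (l = -2 + (9213 - 1*19064) = -2 + (9213 - 19064) = -2 - 9851 = -9853)
T = 170 (T = -34*(-5) = 170)
√(l + T) = √(-9853 + 170) = √(-9683) = I*√9683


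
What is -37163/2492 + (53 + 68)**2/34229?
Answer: -176509565/12185524 ≈ -14.485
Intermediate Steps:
-37163/2492 + (53 + 68)**2/34229 = -37163*1/2492 + 121**2*(1/34229) = -5309/356 + 14641*(1/34229) = -5309/356 + 14641/34229 = -176509565/12185524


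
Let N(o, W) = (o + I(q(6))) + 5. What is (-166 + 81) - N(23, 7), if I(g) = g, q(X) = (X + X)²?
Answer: -257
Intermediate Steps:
q(X) = 4*X² (q(X) = (2*X)² = 4*X²)
N(o, W) = 149 + o (N(o, W) = (o + 4*6²) + 5 = (o + 4*36) + 5 = (o + 144) + 5 = (144 + o) + 5 = 149 + o)
(-166 + 81) - N(23, 7) = (-166 + 81) - (149 + 23) = -85 - 1*172 = -85 - 172 = -257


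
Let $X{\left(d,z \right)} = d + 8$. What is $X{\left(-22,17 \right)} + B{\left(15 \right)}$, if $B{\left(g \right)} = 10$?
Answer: $-4$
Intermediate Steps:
$X{\left(d,z \right)} = 8 + d$
$X{\left(-22,17 \right)} + B{\left(15 \right)} = \left(8 - 22\right) + 10 = -14 + 10 = -4$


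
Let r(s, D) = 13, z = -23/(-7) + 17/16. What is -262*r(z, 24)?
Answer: -3406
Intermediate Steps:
z = 487/112 (z = -23*(-⅐) + 17*(1/16) = 23/7 + 17/16 = 487/112 ≈ 4.3482)
-262*r(z, 24) = -262*13 = -3406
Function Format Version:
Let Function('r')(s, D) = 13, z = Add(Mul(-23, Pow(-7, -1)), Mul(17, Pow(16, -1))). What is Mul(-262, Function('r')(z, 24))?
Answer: -3406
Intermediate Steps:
z = Rational(487, 112) (z = Add(Mul(-23, Rational(-1, 7)), Mul(17, Rational(1, 16))) = Add(Rational(23, 7), Rational(17, 16)) = Rational(487, 112) ≈ 4.3482)
Mul(-262, Function('r')(z, 24)) = Mul(-262, 13) = -3406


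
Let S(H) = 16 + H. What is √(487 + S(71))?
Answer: √574 ≈ 23.958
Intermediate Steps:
√(487 + S(71)) = √(487 + (16 + 71)) = √(487 + 87) = √574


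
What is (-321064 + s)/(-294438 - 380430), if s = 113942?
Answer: 103561/337434 ≈ 0.30691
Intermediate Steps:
(-321064 + s)/(-294438 - 380430) = (-321064 + 113942)/(-294438 - 380430) = -207122/(-674868) = -207122*(-1/674868) = 103561/337434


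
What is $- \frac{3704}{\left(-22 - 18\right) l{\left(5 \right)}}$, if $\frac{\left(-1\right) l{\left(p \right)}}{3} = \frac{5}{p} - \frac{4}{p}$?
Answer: $- \frac{463}{3} \approx -154.33$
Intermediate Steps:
$l{\left(p \right)} = - \frac{3}{p}$ ($l{\left(p \right)} = - 3 \left(\frac{5}{p} - \frac{4}{p}\right) = - \frac{3}{p}$)
$- \frac{3704}{\left(-22 - 18\right) l{\left(5 \right)}} = - \frac{3704}{\left(-22 - 18\right) \left(- \frac{3}{5}\right)} = - \frac{3704}{\left(-40\right) \left(\left(-3\right) \frac{1}{5}\right)} = - \frac{3704}{\left(-40\right) \left(- \frac{3}{5}\right)} = - \frac{3704}{24} = \left(-3704\right) \frac{1}{24} = - \frac{463}{3}$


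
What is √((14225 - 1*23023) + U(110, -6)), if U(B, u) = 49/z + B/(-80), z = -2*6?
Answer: I*√1267698/12 ≈ 93.827*I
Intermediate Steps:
z = -12
U(B, u) = -49/12 - B/80 (U(B, u) = 49/(-12) + B/(-80) = 49*(-1/12) + B*(-1/80) = -49/12 - B/80)
√((14225 - 1*23023) + U(110, -6)) = √((14225 - 1*23023) + (-49/12 - 1/80*110)) = √((14225 - 23023) + (-49/12 - 11/8)) = √(-8798 - 131/24) = √(-211283/24) = I*√1267698/12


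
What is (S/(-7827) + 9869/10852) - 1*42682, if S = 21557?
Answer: -3625506187829/84938604 ≈ -42684.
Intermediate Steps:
(S/(-7827) + 9869/10852) - 1*42682 = (21557/(-7827) + 9869/10852) - 1*42682 = (21557*(-1/7827) + 9869*(1/10852)) - 42682 = (-21557/7827 + 9869/10852) - 42682 = -156691901/84938604 - 42682 = -3625506187829/84938604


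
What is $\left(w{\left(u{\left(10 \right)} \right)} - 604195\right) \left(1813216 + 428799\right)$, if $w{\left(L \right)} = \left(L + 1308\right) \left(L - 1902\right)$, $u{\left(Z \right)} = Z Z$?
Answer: $-7043090583165$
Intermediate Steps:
$u{\left(Z \right)} = Z^{2}$
$w{\left(L \right)} = \left(-1902 + L\right) \left(1308 + L\right)$ ($w{\left(L \right)} = \left(1308 + L\right) \left(-1902 + L\right) = \left(-1902 + L\right) \left(1308 + L\right)$)
$\left(w{\left(u{\left(10 \right)} \right)} - 604195\right) \left(1813216 + 428799\right) = \left(\left(-2487816 + \left(10^{2}\right)^{2} - 594 \cdot 10^{2}\right) - 604195\right) \left(1813216 + 428799\right) = \left(\left(-2487816 + 100^{2} - 59400\right) - 604195\right) 2242015 = \left(\left(-2487816 + 10000 - 59400\right) - 604195\right) 2242015 = \left(-2537216 - 604195\right) 2242015 = \left(-3141411\right) 2242015 = -7043090583165$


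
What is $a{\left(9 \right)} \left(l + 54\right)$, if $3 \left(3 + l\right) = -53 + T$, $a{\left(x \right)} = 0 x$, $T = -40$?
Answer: $0$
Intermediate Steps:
$a{\left(x \right)} = 0$
$l = -34$ ($l = -3 + \frac{-53 - 40}{3} = -3 + \frac{1}{3} \left(-93\right) = -3 - 31 = -34$)
$a{\left(9 \right)} \left(l + 54\right) = 0 \left(-34 + 54\right) = 0 \cdot 20 = 0$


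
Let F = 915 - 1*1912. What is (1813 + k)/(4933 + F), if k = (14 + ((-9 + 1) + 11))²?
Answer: 1051/1968 ≈ 0.53404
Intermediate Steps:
F = -997 (F = 915 - 1912 = -997)
k = 289 (k = (14 + (-8 + 11))² = (14 + 3)² = 17² = 289)
(1813 + k)/(4933 + F) = (1813 + 289)/(4933 - 997) = 2102/3936 = 2102*(1/3936) = 1051/1968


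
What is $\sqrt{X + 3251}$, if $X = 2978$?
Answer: $\sqrt{6229} \approx 78.924$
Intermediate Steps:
$\sqrt{X + 3251} = \sqrt{2978 + 3251} = \sqrt{6229}$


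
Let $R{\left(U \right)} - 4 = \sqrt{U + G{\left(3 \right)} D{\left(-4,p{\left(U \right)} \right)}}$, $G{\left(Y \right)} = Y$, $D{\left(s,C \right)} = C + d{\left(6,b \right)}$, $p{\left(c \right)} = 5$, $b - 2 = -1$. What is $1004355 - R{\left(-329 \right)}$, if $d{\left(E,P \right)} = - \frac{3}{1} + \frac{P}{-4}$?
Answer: $1004351 - \frac{i \sqrt{1295}}{2} \approx 1.0044 \cdot 10^{6} - 17.993 i$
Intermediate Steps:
$b = 1$ ($b = 2 - 1 = 1$)
$d{\left(E,P \right)} = -3 - \frac{P}{4}$ ($d{\left(E,P \right)} = \left(-3\right) 1 + P \left(- \frac{1}{4}\right) = -3 - \frac{P}{4}$)
$D{\left(s,C \right)} = - \frac{13}{4} + C$ ($D{\left(s,C \right)} = C - \frac{13}{4} = - \frac{13}{4} + C$)
$R{\left(U \right)} = 4 + \sqrt{\frac{21}{4} + U}$ ($R{\left(U \right)} = 4 + \sqrt{U + 3 \left(- \frac{13}{4} + 5\right)} = 4 + \sqrt{U + 3 \cdot \frac{7}{4}} = 4 + \sqrt{U + \frac{21}{4}} = 4 + \sqrt{\frac{21}{4} + U}$)
$1004355 - R{\left(-329 \right)} = 1004355 - \left(4 + \frac{\sqrt{21 + 4 \left(-329\right)}}{2}\right) = 1004355 - \left(4 + \frac{\sqrt{21 - 1316}}{2}\right) = 1004355 - \left(4 + \frac{\sqrt{-1295}}{2}\right) = 1004355 - \left(4 + \frac{i \sqrt{1295}}{2}\right) = 1004351 - \frac{i \sqrt{1295}}{2}$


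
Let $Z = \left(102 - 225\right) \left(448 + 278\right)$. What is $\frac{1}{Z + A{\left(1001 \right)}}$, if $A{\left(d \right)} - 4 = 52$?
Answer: $- \frac{1}{89242} \approx -1.1205 \cdot 10^{-5}$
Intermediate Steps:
$A{\left(d \right)} = 56$ ($A{\left(d \right)} = 4 + 52 = 56$)
$Z = -89298$ ($Z = \left(102 - 225\right) 726 = \left(-123\right) 726 = -89298$)
$\frac{1}{Z + A{\left(1001 \right)}} = \frac{1}{-89298 + 56} = \frac{1}{-89242} = - \frac{1}{89242}$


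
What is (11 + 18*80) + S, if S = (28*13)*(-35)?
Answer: -11289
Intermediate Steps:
S = -12740 (S = 364*(-35) = -12740)
(11 + 18*80) + S = (11 + 18*80) - 12740 = (11 + 1440) - 12740 = 1451 - 12740 = -11289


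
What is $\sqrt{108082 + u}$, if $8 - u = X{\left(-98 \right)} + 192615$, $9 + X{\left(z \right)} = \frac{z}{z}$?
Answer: $i \sqrt{84517} \approx 290.72 i$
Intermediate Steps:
$X{\left(z \right)} = -8$ ($X{\left(z \right)} = -9 + \frac{z}{z} = -9 + 1 = -8$)
$u = -192599$ ($u = 8 - \left(-8 + 192615\right) = 8 - 192607 = -192599$)
$\sqrt{108082 + u} = \sqrt{108082 - 192599} = \sqrt{-84517} = i \sqrt{84517}$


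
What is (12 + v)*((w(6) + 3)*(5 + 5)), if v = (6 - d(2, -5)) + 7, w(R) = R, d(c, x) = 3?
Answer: 1980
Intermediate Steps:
v = 10 (v = (6 - 1*3) + 7 = (6 - 3) + 7 = 3 + 7 = 10)
(12 + v)*((w(6) + 3)*(5 + 5)) = (12 + 10)*((6 + 3)*(5 + 5)) = 22*(9*10) = 22*90 = 1980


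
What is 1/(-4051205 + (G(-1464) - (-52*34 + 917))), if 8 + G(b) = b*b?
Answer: -1/1907066 ≈ -5.2437e-7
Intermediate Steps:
G(b) = -8 + b² (G(b) = -8 + b*b = -8 + b²)
1/(-4051205 + (G(-1464) - (-52*34 + 917))) = 1/(-4051205 + ((-8 + (-1464)²) - (-52*34 + 917))) = 1/(-4051205 + ((-8 + 2143296) - (-1768 + 917))) = 1/(-4051205 + (2143288 - 1*(-851))) = 1/(-4051205 + (2143288 + 851)) = 1/(-4051205 + 2144139) = 1/(-1907066) = -1/1907066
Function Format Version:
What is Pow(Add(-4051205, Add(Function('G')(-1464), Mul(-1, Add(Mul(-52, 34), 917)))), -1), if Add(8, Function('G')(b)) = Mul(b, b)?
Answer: Rational(-1, 1907066) ≈ -5.2437e-7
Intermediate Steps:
Function('G')(b) = Add(-8, Pow(b, 2)) (Function('G')(b) = Add(-8, Mul(b, b)) = Add(-8, Pow(b, 2)))
Pow(Add(-4051205, Add(Function('G')(-1464), Mul(-1, Add(Mul(-52, 34), 917)))), -1) = Pow(Add(-4051205, Add(Add(-8, Pow(-1464, 2)), Mul(-1, Add(Mul(-52, 34), 917)))), -1) = Pow(Add(-4051205, Add(Add(-8, 2143296), Mul(-1, Add(-1768, 917)))), -1) = Pow(Add(-4051205, Add(2143288, Mul(-1, -851))), -1) = Pow(Add(-4051205, Add(2143288, 851)), -1) = Pow(Add(-4051205, 2144139), -1) = Pow(-1907066, -1) = Rational(-1, 1907066)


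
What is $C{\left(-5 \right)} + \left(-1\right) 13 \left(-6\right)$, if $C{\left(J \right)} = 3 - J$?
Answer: $86$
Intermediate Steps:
$C{\left(-5 \right)} + \left(-1\right) 13 \left(-6\right) = \left(3 - -5\right) + \left(-1\right) 13 \left(-6\right) = \left(3 + 5\right) - -78 = 8 + 78 = 86$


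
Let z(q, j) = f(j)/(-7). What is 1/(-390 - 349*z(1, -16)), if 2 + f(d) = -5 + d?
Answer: -7/10757 ≈ -0.00065074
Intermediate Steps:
f(d) = -7 + d (f(d) = -2 + (-5 + d) = -7 + d)
z(q, j) = 1 - j/7 (z(q, j) = (-7 + j)/(-7) = (-7 + j)*(-⅐) = 1 - j/7)
1/(-390 - 349*z(1, -16)) = 1/(-390 - 349*(1 - ⅐*(-16))) = 1/(-390 - 349*(1 + 16/7)) = 1/(-390 - 349*23/7) = 1/(-390 - 8027/7) = 1/(-10757/7) = -7/10757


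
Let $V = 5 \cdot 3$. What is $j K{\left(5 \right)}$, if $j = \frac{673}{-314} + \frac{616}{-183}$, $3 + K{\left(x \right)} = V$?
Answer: $- \frac{633166}{9577} \approx -66.113$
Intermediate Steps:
$V = 15$
$K{\left(x \right)} = 12$ ($K{\left(x \right)} = -3 + 15 = 12$)
$j = - \frac{316583}{57462}$ ($j = 673 \left(- \frac{1}{314}\right) + 616 \left(- \frac{1}{183}\right) = - \frac{673}{314} - \frac{616}{183} = - \frac{316583}{57462} \approx -5.5094$)
$j K{\left(5 \right)} = \left(- \frac{316583}{57462}\right) 12 = - \frac{633166}{9577}$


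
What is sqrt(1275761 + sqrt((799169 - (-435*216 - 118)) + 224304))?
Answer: sqrt(1275761 + sqrt(1117551)) ≈ 1130.0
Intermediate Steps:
sqrt(1275761 + sqrt((799169 - (-435*216 - 118)) + 224304)) = sqrt(1275761 + sqrt((799169 - (-93960 - 118)) + 224304)) = sqrt(1275761 + sqrt((799169 - 1*(-94078)) + 224304)) = sqrt(1275761 + sqrt((799169 + 94078) + 224304)) = sqrt(1275761 + sqrt(893247 + 224304)) = sqrt(1275761 + sqrt(1117551))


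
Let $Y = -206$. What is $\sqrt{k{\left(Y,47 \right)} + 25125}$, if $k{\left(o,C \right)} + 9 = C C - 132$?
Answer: $\sqrt{27193} \approx 164.9$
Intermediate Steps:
$k{\left(o,C \right)} = -141 + C^{2}$ ($k{\left(o,C \right)} = -9 + \left(C C - 132\right) = -9 + \left(C^{2} - 132\right) = -9 + \left(-132 + C^{2}\right) = -141 + C^{2}$)
$\sqrt{k{\left(Y,47 \right)} + 25125} = \sqrt{\left(-141 + 47^{2}\right) + 25125} = \sqrt{\left(-141 + 2209\right) + 25125} = \sqrt{2068 + 25125} = \sqrt{27193}$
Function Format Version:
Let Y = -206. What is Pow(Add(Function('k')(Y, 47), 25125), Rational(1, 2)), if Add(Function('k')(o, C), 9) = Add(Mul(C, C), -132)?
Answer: Pow(27193, Rational(1, 2)) ≈ 164.90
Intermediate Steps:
Function('k')(o, C) = Add(-141, Pow(C, 2)) (Function('k')(o, C) = Add(-9, Add(Mul(C, C), -132)) = Add(-9, Add(Pow(C, 2), -132)) = Add(-9, Add(-132, Pow(C, 2))) = Add(-141, Pow(C, 2)))
Pow(Add(Function('k')(Y, 47), 25125), Rational(1, 2)) = Pow(Add(Add(-141, Pow(47, 2)), 25125), Rational(1, 2)) = Pow(Add(Add(-141, 2209), 25125), Rational(1, 2)) = Pow(Add(2068, 25125), Rational(1, 2)) = Pow(27193, Rational(1, 2))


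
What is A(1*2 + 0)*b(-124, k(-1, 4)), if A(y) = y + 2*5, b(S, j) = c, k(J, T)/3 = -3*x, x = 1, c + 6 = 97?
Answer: 1092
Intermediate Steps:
c = 91 (c = -6 + 97 = 91)
k(J, T) = -9 (k(J, T) = 3*(-3*1) = 3*(-3) = -9)
b(S, j) = 91
A(y) = 10 + y (A(y) = y + 10 = 10 + y)
A(1*2 + 0)*b(-124, k(-1, 4)) = (10 + (1*2 + 0))*91 = (10 + (2 + 0))*91 = (10 + 2)*91 = 12*91 = 1092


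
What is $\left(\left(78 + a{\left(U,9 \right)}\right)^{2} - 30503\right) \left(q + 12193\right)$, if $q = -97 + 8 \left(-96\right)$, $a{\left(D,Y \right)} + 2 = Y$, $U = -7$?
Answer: $-263693184$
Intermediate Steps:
$a{\left(D,Y \right)} = -2 + Y$
$q = -865$ ($q = -97 - 768 = -865$)
$\left(\left(78 + a{\left(U,9 \right)}\right)^{2} - 30503\right) \left(q + 12193\right) = \left(\left(78 + \left(-2 + 9\right)\right)^{2} - 30503\right) \left(-865 + 12193\right) = \left(\left(78 + 7\right)^{2} - 30503\right) 11328 = \left(85^{2} - 30503\right) 11328 = \left(7225 - 30503\right) 11328 = \left(-23278\right) 11328 = -263693184$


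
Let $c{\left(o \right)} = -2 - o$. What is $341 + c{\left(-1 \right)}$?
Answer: $340$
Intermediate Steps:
$341 + c{\left(-1 \right)} = 341 - 1 = 340$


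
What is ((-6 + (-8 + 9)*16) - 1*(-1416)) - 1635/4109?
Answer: 5857799/4109 ≈ 1425.6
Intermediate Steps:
((-6 + (-8 + 9)*16) - 1*(-1416)) - 1635/4109 = ((-6 + 1*16) + 1416) - 1635*1/4109 = ((-6 + 16) + 1416) - 1635/4109 = (10 + 1416) - 1635/4109 = 1426 - 1635/4109 = 5857799/4109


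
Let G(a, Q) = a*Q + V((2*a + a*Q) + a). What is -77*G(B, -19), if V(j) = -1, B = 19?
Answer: 27874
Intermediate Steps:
G(a, Q) = -1 + Q*a (G(a, Q) = a*Q - 1 = Q*a - 1 = -1 + Q*a)
-77*G(B, -19) = -77*(-1 - 19*19) = -77*(-1 - 361) = -77*(-362) = 27874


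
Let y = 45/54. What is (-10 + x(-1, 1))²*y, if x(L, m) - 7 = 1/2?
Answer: 125/24 ≈ 5.2083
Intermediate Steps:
y = ⅚ (y = 45*(1/54) = ⅚ ≈ 0.83333)
x(L, m) = 15/2 (x(L, m) = 7 + 1/2 = 7 + ½ = 15/2)
(-10 + x(-1, 1))²*y = (-10 + 15/2)²*(⅚) = (-5/2)²*(⅚) = (25/4)*(⅚) = 125/24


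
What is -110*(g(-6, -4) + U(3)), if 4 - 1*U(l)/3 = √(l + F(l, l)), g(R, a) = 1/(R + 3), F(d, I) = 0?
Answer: -3850/3 + 330*√3 ≈ -711.76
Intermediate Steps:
g(R, a) = 1/(3 + R)
U(l) = 12 - 3*√l (U(l) = 12 - 3*√(l + 0) = 12 - 3*√l)
-110*(g(-6, -4) + U(3)) = -110*(1/(3 - 6) + (12 - 3*√3)) = -110*(1/(-3) + (12 - 3*√3)) = -110*(-⅓ + (12 - 3*√3)) = -110*(35/3 - 3*√3) = -3850/3 + 330*√3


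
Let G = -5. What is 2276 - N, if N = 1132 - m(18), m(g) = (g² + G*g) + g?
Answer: 1396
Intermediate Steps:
m(g) = g² - 4*g (m(g) = (g² - 5*g) + g = g² - 4*g)
N = 880 (N = 1132 - 18*(-4 + 18) = 1132 - 18*14 = 1132 - 1*252 = 1132 - 252 = 880)
2276 - N = 2276 - 1*880 = 2276 - 880 = 1396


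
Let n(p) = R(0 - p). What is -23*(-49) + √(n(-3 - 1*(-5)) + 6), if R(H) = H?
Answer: 1129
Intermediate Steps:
n(p) = -p (n(p) = 0 - p = -p)
-23*(-49) + √(n(-3 - 1*(-5)) + 6) = -23*(-49) + √(-(-3 - 1*(-5)) + 6) = 1127 + √(-(-3 + 5) + 6) = 1127 + √(-1*2 + 6) = 1127 + √(-2 + 6) = 1127 + √4 = 1127 + 2 = 1129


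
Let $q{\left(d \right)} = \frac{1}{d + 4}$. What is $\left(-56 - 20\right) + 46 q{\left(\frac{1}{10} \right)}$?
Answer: $- \frac{2656}{41} \approx -64.781$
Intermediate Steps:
$q{\left(d \right)} = \frac{1}{4 + d}$
$\left(-56 - 20\right) + 46 q{\left(\frac{1}{10} \right)} = \left(-56 - 20\right) + \frac{46}{4 + \frac{1}{10}} = -76 + \frac{46}{\frac{41}{10}} = -76 + 46 \cdot \frac{10}{41} = -76 + \frac{460}{41} = - \frac{2656}{41}$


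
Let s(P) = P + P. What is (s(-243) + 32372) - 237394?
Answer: -205508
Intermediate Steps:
s(P) = 2*P
(s(-243) + 32372) - 237394 = (2*(-243) + 32372) - 237394 = (-486 + 32372) - 237394 = 31886 - 237394 = -205508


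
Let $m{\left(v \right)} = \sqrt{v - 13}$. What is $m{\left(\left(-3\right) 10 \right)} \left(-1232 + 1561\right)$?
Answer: $329 i \sqrt{43} \approx 2157.4 i$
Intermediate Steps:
$m{\left(v \right)} = \sqrt{-13 + v}$
$m{\left(\left(-3\right) 10 \right)} \left(-1232 + 1561\right) = \sqrt{-13 - 30} \left(-1232 + 1561\right) = \sqrt{-13 - 30} \cdot 329 = \sqrt{-43} \cdot 329 = i \sqrt{43} \cdot 329 = 329 i \sqrt{43}$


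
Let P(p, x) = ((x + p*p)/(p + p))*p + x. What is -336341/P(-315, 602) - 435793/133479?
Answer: -44605841087/4495172283 ≈ -9.9230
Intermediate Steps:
P(p, x) = p²/2 + 3*x/2 (P(p, x) = ((x + p²)/((2*p)))*p + x = ((x + p²)*(1/(2*p)))*p + x = ((x + p²)/(2*p))*p + x = (x/2 + p²/2) + x = p²/2 + 3*x/2)
-336341/P(-315, 602) - 435793/133479 = -336341/((½)*(-315)² + (3/2)*602) - 435793/133479 = -336341/((½)*99225 + 903) - 435793*1/133479 = -336341/(99225/2 + 903) - 435793/133479 = -336341/101031/2 - 435793/133479 = -336341*2/101031 - 435793/133479 = -672682/101031 - 435793/133479 = -44605841087/4495172283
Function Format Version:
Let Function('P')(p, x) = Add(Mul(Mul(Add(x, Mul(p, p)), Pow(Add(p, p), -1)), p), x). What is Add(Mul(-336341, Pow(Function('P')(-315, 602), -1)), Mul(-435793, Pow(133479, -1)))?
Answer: Rational(-44605841087, 4495172283) ≈ -9.9230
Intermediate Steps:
Function('P')(p, x) = Add(Mul(Rational(1, 2), Pow(p, 2)), Mul(Rational(3, 2), x)) (Function('P')(p, x) = Add(Mul(Mul(Add(x, Pow(p, 2)), Pow(Mul(2, p), -1)), p), x) = Add(Mul(Mul(Add(x, Pow(p, 2)), Mul(Rational(1, 2), Pow(p, -1))), p), x) = Add(Mul(Mul(Rational(1, 2), Pow(p, -1), Add(x, Pow(p, 2))), p), x) = Add(Add(Mul(Rational(1, 2), x), Mul(Rational(1, 2), Pow(p, 2))), x) = Add(Mul(Rational(1, 2), Pow(p, 2)), Mul(Rational(3, 2), x)))
Add(Mul(-336341, Pow(Function('P')(-315, 602), -1)), Mul(-435793, Pow(133479, -1))) = Add(Mul(-336341, Pow(Add(Mul(Rational(1, 2), Pow(-315, 2)), Mul(Rational(3, 2), 602)), -1)), Mul(-435793, Pow(133479, -1))) = Add(Mul(-336341, Pow(Add(Mul(Rational(1, 2), 99225), 903), -1)), Mul(-435793, Rational(1, 133479))) = Add(Mul(-336341, Pow(Add(Rational(99225, 2), 903), -1)), Rational(-435793, 133479)) = Add(Mul(-336341, Pow(Rational(101031, 2), -1)), Rational(-435793, 133479)) = Add(Mul(-336341, Rational(2, 101031)), Rational(-435793, 133479)) = Add(Rational(-672682, 101031), Rational(-435793, 133479)) = Rational(-44605841087, 4495172283)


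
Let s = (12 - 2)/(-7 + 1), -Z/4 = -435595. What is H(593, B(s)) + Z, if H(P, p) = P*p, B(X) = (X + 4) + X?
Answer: 5228326/3 ≈ 1.7428e+6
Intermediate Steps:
Z = 1742380 (Z = -4*(-435595) = 1742380)
s = -5/3 (s = 10/(-6) = 10*(-⅙) = -5/3 ≈ -1.6667)
B(X) = 4 + 2*X (B(X) = (4 + X) + X = 4 + 2*X)
H(593, B(s)) + Z = 593*(4 + 2*(-5/3)) + 1742380 = 593*(4 - 10/3) + 1742380 = 593*(⅔) + 1742380 = 1186/3 + 1742380 = 5228326/3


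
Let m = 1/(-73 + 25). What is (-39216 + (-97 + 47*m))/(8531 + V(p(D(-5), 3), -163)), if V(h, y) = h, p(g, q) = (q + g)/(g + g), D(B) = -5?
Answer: -9435355/2047488 ≈ -4.6083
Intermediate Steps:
m = -1/48 (m = 1/(-48) = -1/48 ≈ -0.020833)
p(g, q) = (g + q)/(2*g) (p(g, q) = (g + q)/((2*g)) = (g + q)*(1/(2*g)) = (g + q)/(2*g))
(-39216 + (-97 + 47*m))/(8531 + V(p(D(-5), 3), -163)) = (-39216 + (-97 + 47*(-1/48)))/(8531 + (½)*(-5 + 3)/(-5)) = (-39216 + (-97 - 47/48))/(8531 + (½)*(-⅕)*(-2)) = (-39216 - 4703/48)/(8531 + ⅕) = -1887071/(48*42656/5) = -1887071/48*5/42656 = -9435355/2047488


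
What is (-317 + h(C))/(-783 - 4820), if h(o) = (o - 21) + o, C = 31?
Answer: 276/5603 ≈ 0.049259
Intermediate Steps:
h(o) = -21 + 2*o (h(o) = (-21 + o) + o = -21 + 2*o)
(-317 + h(C))/(-783 - 4820) = (-317 + (-21 + 2*31))/(-783 - 4820) = (-317 + (-21 + 62))/(-5603) = (-317 + 41)*(-1/5603) = -276*(-1/5603) = 276/5603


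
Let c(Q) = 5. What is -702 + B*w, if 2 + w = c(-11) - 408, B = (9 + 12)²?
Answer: -179307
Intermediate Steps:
B = 441 (B = 21² = 441)
w = -405 (w = -2 + (5 - 408) = -2 - 403 = -405)
-702 + B*w = -702 + 441*(-405) = -702 - 178605 = -179307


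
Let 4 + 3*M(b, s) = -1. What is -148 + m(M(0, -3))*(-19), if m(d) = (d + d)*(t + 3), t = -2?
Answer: -254/3 ≈ -84.667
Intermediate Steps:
M(b, s) = -5/3 (M(b, s) = -4/3 + (1/3)*(-1) = -4/3 - 1/3 = -5/3)
m(d) = 2*d (m(d) = (d + d)*(-2 + 3) = (2*d)*1 = 2*d)
-148 + m(M(0, -3))*(-19) = -148 + (2*(-5/3))*(-19) = -148 - 10/3*(-19) = -148 + 190/3 = -254/3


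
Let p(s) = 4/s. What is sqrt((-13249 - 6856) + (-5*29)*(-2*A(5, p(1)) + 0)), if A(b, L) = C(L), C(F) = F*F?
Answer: I*sqrt(15465) ≈ 124.36*I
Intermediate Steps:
C(F) = F**2
A(b, L) = L**2
sqrt((-13249 - 6856) + (-5*29)*(-2*A(5, p(1)) + 0)) = sqrt((-13249 - 6856) + (-5*29)*(-2*(4/1)**2 + 0)) = sqrt(-20105 - 145*(-2*(4*1)**2 + 0)) = sqrt(-20105 - 145*(-2*4**2 + 0)) = sqrt(-20105 - 145*(-2*16 + 0)) = sqrt(-20105 - 145*(-32 + 0)) = sqrt(-20105 - 145*(-32)) = sqrt(-20105 + 4640) = sqrt(-15465) = I*sqrt(15465)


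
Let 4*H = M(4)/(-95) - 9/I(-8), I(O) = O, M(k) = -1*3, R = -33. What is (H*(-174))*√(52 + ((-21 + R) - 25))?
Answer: -229419*I*√3/1520 ≈ -261.42*I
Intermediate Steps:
M(k) = -3
H = 879/3040 (H = (-3/(-95) - 9/(-8))/4 = (-3*(-1/95) - 9*(-⅛))/4 = (3/95 + 9/8)/4 = (¼)*(879/760) = 879/3040 ≈ 0.28914)
(H*(-174))*√(52 + ((-21 + R) - 25)) = ((879/3040)*(-174))*√(52 + ((-21 - 33) - 25)) = -76473*√(52 + (-54 - 25))/1520 = -76473*√(52 - 79)/1520 = -229419*I*√3/1520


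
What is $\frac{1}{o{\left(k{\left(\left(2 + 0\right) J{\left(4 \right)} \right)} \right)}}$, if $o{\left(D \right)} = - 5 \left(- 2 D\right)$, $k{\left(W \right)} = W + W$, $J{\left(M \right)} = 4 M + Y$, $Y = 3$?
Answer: $\frac{1}{760} \approx 0.0013158$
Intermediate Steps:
$J{\left(M \right)} = 3 + 4 M$ ($J{\left(M \right)} = 4 M + 3 = 3 + 4 M$)
$k{\left(W \right)} = 2 W$
$o{\left(D \right)} = 10 D$
$\frac{1}{o{\left(k{\left(\left(2 + 0\right) J{\left(4 \right)} \right)} \right)}} = \frac{1}{10 \cdot 2 \left(2 + 0\right) \left(3 + 4 \cdot 4\right)} = \frac{1}{10 \cdot 2 \cdot 2 \left(3 + 16\right)} = \frac{1}{10 \cdot 2 \cdot 2 \cdot 19} = \frac{1}{10 \cdot 2 \cdot 38} = \frac{1}{10 \cdot 76} = \frac{1}{760}$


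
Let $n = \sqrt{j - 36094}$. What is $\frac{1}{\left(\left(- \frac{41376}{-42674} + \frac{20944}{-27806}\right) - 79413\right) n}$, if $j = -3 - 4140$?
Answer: $\frac{296648311 i \sqrt{40237}}{947889892838246591} \approx 6.2777 \cdot 10^{-8} i$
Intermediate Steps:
$j = -4143$ ($j = -3 - 4140 = -4143$)
$n = i \sqrt{40237}$ ($n = \sqrt{-4143 - 36094} = \sqrt{-40237} = i \sqrt{40237} \approx 200.59 i$)
$\frac{1}{\left(\left(- \frac{41376}{-42674} + \frac{20944}{-27806}\right) - 79413\right) n} = \frac{1}{\left(\left(- \frac{41376}{-42674} + \frac{20944}{-27806}\right) - 79413\right) i \sqrt{40237}} = \frac{\left(- \frac{1}{40237}\right) i \sqrt{40237}}{\left(\left(-41376\right) \left(- \frac{1}{42674}\right) + 20944 \left(- \frac{1}{27806}\right)\right) - 79413} = \frac{\left(- \frac{1}{40237}\right) i \sqrt{40237}}{\left(\frac{20688}{21337} - \frac{10472}{13903}\right) - 79413} = \frac{\left(- \frac{1}{40237}\right) i \sqrt{40237}}{\frac{64184200}{296648311} - 79413} = \frac{\left(- \frac{1}{40237}\right) i \sqrt{40237}}{- \frac{23557668137243}{296648311}} = - \frac{296648311 \left(- \frac{i \sqrt{40237}}{40237}\right)}{23557668137243} = \frac{296648311 i \sqrt{40237}}{947889892838246591}$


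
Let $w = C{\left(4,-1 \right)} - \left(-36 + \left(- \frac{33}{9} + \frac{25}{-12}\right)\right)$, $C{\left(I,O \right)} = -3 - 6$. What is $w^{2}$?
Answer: $\frac{17161}{16} \approx 1072.6$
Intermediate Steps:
$C{\left(I,O \right)} = -9$ ($C{\left(I,O \right)} = -3 - 6 = -9$)
$w = \frac{131}{4}$ ($w = -9 - \left(-36 + \left(- \frac{33}{9} + \frac{25}{-12}\right)\right) = -9 - \left(-36 + \left(\left(-33\right) \frac{1}{9} + 25 \left(- \frac{1}{12}\right)\right)\right) = -9 - \left(-36 - \frac{23}{4}\right) = -9 - - \frac{167}{4} = -9 + \frac{167}{4} = \frac{131}{4} \approx 32.75$)
$w^{2} = \left(\frac{131}{4}\right)^{2} = \frac{17161}{16}$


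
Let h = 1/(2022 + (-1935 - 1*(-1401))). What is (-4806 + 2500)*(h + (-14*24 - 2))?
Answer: 579893279/744 ≈ 7.7943e+5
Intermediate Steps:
h = 1/1488 (h = 1/(2022 + (-1935 + 1401)) = 1/(2022 - 534) = 1/1488 ≈ 0.00067204)
(-4806 + 2500)*(h + (-14*24 - 2)) = (-4806 + 2500)*(1/1488 + (-14*24 - 2)) = -2306*(1/1488 + (-336 - 2)) = -2306*(1/1488 - 338) = -2306*(-502943/1488) = 579893279/744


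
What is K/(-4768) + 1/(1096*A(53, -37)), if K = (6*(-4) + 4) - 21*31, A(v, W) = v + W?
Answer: 367857/2612864 ≈ 0.14079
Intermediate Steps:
A(v, W) = W + v
K = -671 (K = (-24 + 4) - 651 = -20 - 651 = -671)
K/(-4768) + 1/(1096*A(53, -37)) = -671/(-4768) + 1/(1096*(-37 + 53)) = -671*(-1/4768) + (1/1096)/16 = 671/4768 + (1/1096)*(1/16) = 671/4768 + 1/17536 = 367857/2612864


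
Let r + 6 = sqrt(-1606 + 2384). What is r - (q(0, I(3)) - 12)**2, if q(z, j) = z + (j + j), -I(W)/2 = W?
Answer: -582 + sqrt(778) ≈ -554.11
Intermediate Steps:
I(W) = -2*W
q(z, j) = z + 2*j
r = -6 + sqrt(778) (r = -6 + sqrt(-1606 + 2384) = -6 + sqrt(778) ≈ 21.893)
r - (q(0, I(3)) - 12)**2 = (-6 + sqrt(778)) - ((0 + 2*(-2*3)) - 12)**2 = (-6 + sqrt(778)) - ((0 + 2*(-6)) - 12)**2 = (-6 + sqrt(778)) - ((0 - 12) - 12)**2 = (-6 + sqrt(778)) - (-12 - 12)**2 = (-6 + sqrt(778)) - 1*(-24)**2 = (-6 + sqrt(778)) - 1*576 = (-6 + sqrt(778)) - 576 = -582 + sqrt(778)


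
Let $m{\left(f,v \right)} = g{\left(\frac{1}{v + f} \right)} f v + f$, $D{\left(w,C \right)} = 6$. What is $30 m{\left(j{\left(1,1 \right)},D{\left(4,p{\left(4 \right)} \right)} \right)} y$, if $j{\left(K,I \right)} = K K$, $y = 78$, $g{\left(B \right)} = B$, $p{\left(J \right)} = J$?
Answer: $\frac{30420}{7} \approx 4345.7$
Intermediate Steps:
$j{\left(K,I \right)} = K^{2}$
$m{\left(f,v \right)} = f + \frac{f v}{f + v}$ ($m{\left(f,v \right)} = \frac{f}{v + f} v + f = \frac{f}{f + v} v + f = \frac{f v}{f + v} + f = f + \frac{f v}{f + v}$)
$30 m{\left(j{\left(1,1 \right)},D{\left(4,p{\left(4 \right)} \right)} \right)} y = 30 \frac{1^{2} \left(1^{2} + 2 \cdot 6\right)}{1^{2} + 6} \cdot 78 = 30 \cdot 1 \frac{1}{1 + 6} \left(1 + 12\right) 78 = 30 \cdot 1 \cdot \frac{1}{7} \cdot 13 \cdot 78 = 30 \cdot \frac{13}{7} \cdot 78 = \frac{390}{7} \cdot 78 = \frac{30420}{7}$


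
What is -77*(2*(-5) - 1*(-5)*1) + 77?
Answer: 462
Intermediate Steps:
-77*(2*(-5) - 1*(-5)*1) + 77 = -77*(-10 + 5*1) + 77 = -77*(-10 + 5) + 77 = -77*(-5) + 77 = 385 + 77 = 462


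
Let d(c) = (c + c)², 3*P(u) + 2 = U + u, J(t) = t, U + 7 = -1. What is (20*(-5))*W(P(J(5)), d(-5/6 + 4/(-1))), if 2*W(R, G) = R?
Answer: 250/3 ≈ 83.333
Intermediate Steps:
U = -8 (U = -7 - 1 = -8)
P(u) = -10/3 + u/3 (P(u) = -⅔ + (-8 + u)/3 = -⅔ + (-8/3 + u/3) = -10/3 + u/3)
d(c) = 4*c² (d(c) = (2*c)² = 4*c²)
W(R, G) = R/2
(20*(-5))*W(P(J(5)), d(-5/6 + 4/(-1))) = (20*(-5))*((-10/3 + (⅓)*5)/2) = -50*(-10/3 + 5/3) = -50*(-5)/3 = -100*(-⅚) = 250/3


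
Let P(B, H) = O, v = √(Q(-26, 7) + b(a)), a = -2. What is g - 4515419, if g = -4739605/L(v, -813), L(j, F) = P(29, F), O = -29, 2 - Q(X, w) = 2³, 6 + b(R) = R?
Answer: -126207546/29 ≈ -4.3520e+6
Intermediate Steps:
b(R) = -6 + R
Q(X, w) = -6 (Q(X, w) = 2 - 1*2³ = 2 - 1*8 = 2 - 8 = -6)
v = I*√14 (v = √(-6 + (-6 - 2)) = √(-6 - 8) = √(-14) = I*√14 ≈ 3.7417*I)
P(B, H) = -29
L(j, F) = -29
g = 4739605/29 (g = -4739605/(-29) = -4739605*(-1/29) = 4739605/29 ≈ 1.6343e+5)
g - 4515419 = 4739605/29 - 4515419 = -126207546/29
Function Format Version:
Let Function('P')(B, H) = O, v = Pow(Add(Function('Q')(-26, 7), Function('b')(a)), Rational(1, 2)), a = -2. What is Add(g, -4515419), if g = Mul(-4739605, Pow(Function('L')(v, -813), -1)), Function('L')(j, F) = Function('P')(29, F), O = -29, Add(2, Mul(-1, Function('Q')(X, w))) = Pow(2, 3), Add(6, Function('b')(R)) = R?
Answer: Rational(-126207546, 29) ≈ -4.3520e+6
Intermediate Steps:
Function('b')(R) = Add(-6, R)
Function('Q')(X, w) = -6 (Function('Q')(X, w) = Add(2, Mul(-1, Pow(2, 3))) = Add(2, Mul(-1, 8)) = Add(2, -8) = -6)
v = Mul(I, Pow(14, Rational(1, 2))) (v = Pow(Add(-6, Add(-6, -2)), Rational(1, 2)) = Pow(Add(-6, -8), Rational(1, 2)) = Pow(-14, Rational(1, 2)) = Mul(I, Pow(14, Rational(1, 2))) ≈ Mul(3.7417, I))
Function('P')(B, H) = -29
Function('L')(j, F) = -29
g = Rational(4739605, 29) (g = Mul(-4739605, Pow(-29, -1)) = Mul(-4739605, Rational(-1, 29)) = Rational(4739605, 29) ≈ 1.6343e+5)
Add(g, -4515419) = Add(Rational(4739605, 29), -4515419) = Rational(-126207546, 29)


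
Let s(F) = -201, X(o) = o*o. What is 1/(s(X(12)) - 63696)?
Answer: -1/63897 ≈ -1.5650e-5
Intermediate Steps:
X(o) = o**2
1/(s(X(12)) - 63696) = 1/(-201 - 63696) = 1/(-63897) = -1/63897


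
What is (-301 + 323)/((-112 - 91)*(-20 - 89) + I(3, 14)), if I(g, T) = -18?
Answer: 22/22109 ≈ 0.00099507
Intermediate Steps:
(-301 + 323)/((-112 - 91)*(-20 - 89) + I(3, 14)) = (-301 + 323)/((-112 - 91)*(-20 - 89) - 18) = 22/(-203*(-109) - 18) = 22/(22127 - 18) = 22/22109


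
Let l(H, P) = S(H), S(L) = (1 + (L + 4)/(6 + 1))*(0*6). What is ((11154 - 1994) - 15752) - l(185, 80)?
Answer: -6592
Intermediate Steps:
S(L) = 0 (S(L) = (1 + (4 + L)/7)*0 = (1 + (4 + L)*(⅐))*0 = (1 + (4/7 + L/7))*0 = (11/7 + L/7)*0 = 0)
l(H, P) = 0
((11154 - 1994) - 15752) - l(185, 80) = ((11154 - 1994) - 15752) - 1*0 = (9160 - 15752) + 0 = -6592 + 0 = -6592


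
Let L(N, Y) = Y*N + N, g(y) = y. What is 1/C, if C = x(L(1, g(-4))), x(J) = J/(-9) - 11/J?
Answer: ¼ ≈ 0.25000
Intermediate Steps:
L(N, Y) = N + N*Y (L(N, Y) = N*Y + N = N + N*Y)
x(J) = -11/J - J/9 (x(J) = J*(-⅑) - 11/J = -J/9 - 11/J = -11/J - J/9)
C = 4 (C = -11/(1 - 4) - (1 - 4)/9 = -11/(1*(-3)) - (-3)/9 = -11/(-3) - ⅑*(-3) = -11*(-⅓) + ⅓ = 11/3 + ⅓ = 4)
1/C = 1/4 = ¼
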